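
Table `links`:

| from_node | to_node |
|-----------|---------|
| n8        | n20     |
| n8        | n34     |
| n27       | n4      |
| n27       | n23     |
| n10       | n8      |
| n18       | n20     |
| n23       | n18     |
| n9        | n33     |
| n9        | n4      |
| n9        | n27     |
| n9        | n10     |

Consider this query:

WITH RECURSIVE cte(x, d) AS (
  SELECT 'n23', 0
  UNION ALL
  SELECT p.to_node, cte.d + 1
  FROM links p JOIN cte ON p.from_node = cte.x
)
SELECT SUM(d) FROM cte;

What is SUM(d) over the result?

3

Base: (n23, d=0).
Iteration 1: edges from {n23} -> (n18, d=1).
Iteration 2: edges from {n18} -> (n20, d=2).
Iteration 3: no outgoing edges from {n20}; recursion stops.
SUM(d) = 0 + 1 + 2 = 3.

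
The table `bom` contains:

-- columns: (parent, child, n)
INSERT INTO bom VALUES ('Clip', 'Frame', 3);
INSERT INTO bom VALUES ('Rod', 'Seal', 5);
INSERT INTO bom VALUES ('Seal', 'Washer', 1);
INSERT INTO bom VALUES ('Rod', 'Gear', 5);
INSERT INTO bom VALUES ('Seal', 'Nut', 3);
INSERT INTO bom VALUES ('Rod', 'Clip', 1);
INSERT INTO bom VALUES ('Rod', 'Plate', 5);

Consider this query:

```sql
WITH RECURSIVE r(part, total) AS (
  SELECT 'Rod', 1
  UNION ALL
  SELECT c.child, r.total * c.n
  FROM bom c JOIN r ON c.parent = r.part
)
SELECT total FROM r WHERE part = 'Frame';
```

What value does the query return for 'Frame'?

3

Base: (Rod, total=1).
Iteration 1: components of {Rod} -> Clip = 1*1 = 1, Gear = 1*5 = 5, Plate = 1*5 = 5, Seal = 1*5 = 5.
Iteration 2: components of {Clip,Gear,Plate,Seal} -> Frame = 1*3 = 3, Nut = 5*3 = 15, Washer = 5*1 = 5.
Iteration 3: no further components; recursion stops.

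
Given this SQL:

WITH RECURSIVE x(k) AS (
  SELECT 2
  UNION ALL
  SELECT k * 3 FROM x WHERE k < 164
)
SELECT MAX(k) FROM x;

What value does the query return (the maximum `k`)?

Base: k=2.
Iteration 1: 2 < 164 holds -> k = 2 * 3 = 6.
Iteration 2: 6 < 164 holds -> k = 6 * 3 = 18.
Iteration 3: 18 < 164 holds -> k = 18 * 3 = 54.
Iteration 4: 54 < 164 holds -> k = 54 * 3 = 162.
Iteration 5: 162 < 164 holds -> k = 162 * 3 = 486.
Iteration 6: 486 < 164 fails; recursion stops.
k values: 2, 6, 18, 54, 162, 486; the maximum is 486.

486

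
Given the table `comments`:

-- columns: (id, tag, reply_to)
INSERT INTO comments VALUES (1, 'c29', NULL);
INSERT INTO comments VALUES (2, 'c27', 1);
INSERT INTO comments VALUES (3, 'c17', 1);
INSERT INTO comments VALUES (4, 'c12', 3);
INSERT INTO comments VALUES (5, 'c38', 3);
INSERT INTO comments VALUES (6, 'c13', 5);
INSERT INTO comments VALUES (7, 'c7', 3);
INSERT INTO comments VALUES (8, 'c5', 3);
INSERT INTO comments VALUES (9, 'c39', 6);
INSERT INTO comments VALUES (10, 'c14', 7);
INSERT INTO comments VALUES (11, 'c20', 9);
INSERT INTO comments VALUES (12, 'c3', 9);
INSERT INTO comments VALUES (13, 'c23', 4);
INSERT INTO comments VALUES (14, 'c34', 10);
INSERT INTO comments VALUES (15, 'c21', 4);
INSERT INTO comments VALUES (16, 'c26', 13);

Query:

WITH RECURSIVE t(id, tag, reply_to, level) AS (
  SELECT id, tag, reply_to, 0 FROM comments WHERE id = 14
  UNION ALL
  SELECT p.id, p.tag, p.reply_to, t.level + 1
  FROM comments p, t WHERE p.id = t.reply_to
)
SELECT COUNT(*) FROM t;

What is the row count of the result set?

5

Base: id=14 (c34), reply_to=10, level 0.
Iteration 1: join on id=10 -> c14 (id 10, reply_to=7, level 1).
Iteration 2: join on id=7 -> c7 (id 7, reply_to=3, level 2).
Iteration 3: join on id=3 -> c17 (id 3, reply_to=1, level 3).
Iteration 4: join on id=1 -> c29 (id 1, reply_to=NULL, level 4).
Iteration 5: reply_to is NULL; no match; recursion stops.
Total rows emitted: 5.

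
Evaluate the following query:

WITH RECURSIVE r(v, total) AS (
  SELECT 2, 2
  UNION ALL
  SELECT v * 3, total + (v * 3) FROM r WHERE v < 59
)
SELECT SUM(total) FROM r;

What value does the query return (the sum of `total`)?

Base: v=2, total=2.
Iteration 1: 2 < 59 holds -> v = 2 * 3 = 6, total = 2 + 6 = 8.
Iteration 2: 6 < 59 holds -> v = 6 * 3 = 18, total = 8 + 18 = 26.
Iteration 3: 18 < 59 holds -> v = 18 * 3 = 54, total = 26 + 54 = 80.
Iteration 4: 54 < 59 holds -> v = 54 * 3 = 162, total = 80 + 162 = 242.
Iteration 5: 162 < 59 fails; recursion stops.
SUM(total) = 2 + 8 + 26 + 80 + 242 = 358.

358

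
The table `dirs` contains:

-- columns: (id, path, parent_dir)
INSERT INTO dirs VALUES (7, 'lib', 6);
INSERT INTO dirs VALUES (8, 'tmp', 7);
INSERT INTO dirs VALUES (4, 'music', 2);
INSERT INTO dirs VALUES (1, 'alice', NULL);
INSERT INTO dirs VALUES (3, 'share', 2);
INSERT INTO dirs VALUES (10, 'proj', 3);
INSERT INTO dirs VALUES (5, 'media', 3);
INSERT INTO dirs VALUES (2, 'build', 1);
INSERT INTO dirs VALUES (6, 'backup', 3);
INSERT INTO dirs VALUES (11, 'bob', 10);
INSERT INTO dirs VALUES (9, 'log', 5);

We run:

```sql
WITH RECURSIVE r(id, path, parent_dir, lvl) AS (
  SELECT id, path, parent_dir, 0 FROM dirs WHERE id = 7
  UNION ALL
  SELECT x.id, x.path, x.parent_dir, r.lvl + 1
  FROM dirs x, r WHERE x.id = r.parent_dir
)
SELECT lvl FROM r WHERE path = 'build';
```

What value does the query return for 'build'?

Base: id=7 (lib), parent_dir=6, lvl 0.
Iteration 1: join on id=6 -> backup (id 6, parent_dir=3, lvl 1).
Iteration 2: join on id=3 -> share (id 3, parent_dir=2, lvl 2).
Iteration 3: join on id=2 -> build (id 2, parent_dir=1, lvl 3).
Iteration 4: join on id=1 -> alice (id 1, parent_dir=NULL, lvl 4).
Iteration 5: parent_dir is NULL; no match; recursion stops.

3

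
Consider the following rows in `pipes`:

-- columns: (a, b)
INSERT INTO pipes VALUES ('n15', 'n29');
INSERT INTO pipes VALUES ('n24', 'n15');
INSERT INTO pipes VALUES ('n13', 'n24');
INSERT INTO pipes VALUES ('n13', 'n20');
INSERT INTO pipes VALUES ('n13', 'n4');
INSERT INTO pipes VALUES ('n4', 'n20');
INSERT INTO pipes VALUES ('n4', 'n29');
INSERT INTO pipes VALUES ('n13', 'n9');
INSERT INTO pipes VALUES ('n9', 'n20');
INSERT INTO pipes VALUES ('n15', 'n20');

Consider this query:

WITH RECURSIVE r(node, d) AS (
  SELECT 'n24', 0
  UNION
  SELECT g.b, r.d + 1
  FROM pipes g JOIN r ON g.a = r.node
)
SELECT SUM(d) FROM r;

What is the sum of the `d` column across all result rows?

Base: (n24, d=0).
Iteration 1: edges from {n24} -> (n15, d=1).
Iteration 2: edges from {n15} -> (n20, d=2), (n29, d=2).
Iteration 3: no outgoing edges from {n20,n29}; recursion stops.
SUM(d) = 0 + 1 + 2 + 2 = 5.

5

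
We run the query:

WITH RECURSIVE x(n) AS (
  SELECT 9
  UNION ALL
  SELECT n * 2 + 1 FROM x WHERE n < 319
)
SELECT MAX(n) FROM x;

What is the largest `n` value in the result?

Base: n=9.
Iteration 1: 9 < 319 holds -> n = 9 * 2 + 1 = 19.
Iteration 2: 19 < 319 holds -> n = 19 * 2 + 1 = 39.
Iteration 3: 39 < 319 holds -> n = 39 * 2 + 1 = 79.
Iteration 4: 79 < 319 holds -> n = 79 * 2 + 1 = 159.
Iteration 5: 159 < 319 holds -> n = 159 * 2 + 1 = 319.
Iteration 6: 319 < 319 fails; recursion stops.
n values: 9, 19, 39, 79, 159, 319; the maximum is 319.

319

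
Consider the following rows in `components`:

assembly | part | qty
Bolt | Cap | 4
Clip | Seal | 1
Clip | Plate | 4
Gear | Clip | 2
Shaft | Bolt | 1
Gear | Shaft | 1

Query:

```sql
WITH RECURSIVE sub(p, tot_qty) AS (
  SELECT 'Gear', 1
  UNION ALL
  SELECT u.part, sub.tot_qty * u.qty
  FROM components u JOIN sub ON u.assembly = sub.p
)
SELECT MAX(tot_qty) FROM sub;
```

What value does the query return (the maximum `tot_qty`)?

Base: (Gear, tot_qty=1).
Iteration 1: components of {Gear} -> Clip = 1*2 = 2, Shaft = 1*1 = 1.
Iteration 2: components of {Clip,Shaft} -> Bolt = 1*1 = 1, Plate = 2*4 = 8, Seal = 2*1 = 2.
Iteration 3: components of {Bolt,Plate,Seal} -> Cap = 1*4 = 4.
Iteration 4: no further components; recursion stops.
tot_qty values: 1, 1, 2, 1, 8, 2, 4; the maximum is 8.

8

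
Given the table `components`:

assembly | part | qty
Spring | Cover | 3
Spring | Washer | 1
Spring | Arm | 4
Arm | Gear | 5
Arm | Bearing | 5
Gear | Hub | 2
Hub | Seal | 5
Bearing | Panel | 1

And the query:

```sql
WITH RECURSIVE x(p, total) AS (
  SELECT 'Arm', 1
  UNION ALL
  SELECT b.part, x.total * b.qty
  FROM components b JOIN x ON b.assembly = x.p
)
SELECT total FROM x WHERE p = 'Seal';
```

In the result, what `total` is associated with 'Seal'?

50

Base: (Arm, total=1).
Iteration 1: components of {Arm} -> Bearing = 1*5 = 5, Gear = 1*5 = 5.
Iteration 2: components of {Bearing,Gear} -> Hub = 5*2 = 10, Panel = 5*1 = 5.
Iteration 3: components of {Hub,Panel} -> Seal = 10*5 = 50.
Iteration 4: no further components; recursion stops.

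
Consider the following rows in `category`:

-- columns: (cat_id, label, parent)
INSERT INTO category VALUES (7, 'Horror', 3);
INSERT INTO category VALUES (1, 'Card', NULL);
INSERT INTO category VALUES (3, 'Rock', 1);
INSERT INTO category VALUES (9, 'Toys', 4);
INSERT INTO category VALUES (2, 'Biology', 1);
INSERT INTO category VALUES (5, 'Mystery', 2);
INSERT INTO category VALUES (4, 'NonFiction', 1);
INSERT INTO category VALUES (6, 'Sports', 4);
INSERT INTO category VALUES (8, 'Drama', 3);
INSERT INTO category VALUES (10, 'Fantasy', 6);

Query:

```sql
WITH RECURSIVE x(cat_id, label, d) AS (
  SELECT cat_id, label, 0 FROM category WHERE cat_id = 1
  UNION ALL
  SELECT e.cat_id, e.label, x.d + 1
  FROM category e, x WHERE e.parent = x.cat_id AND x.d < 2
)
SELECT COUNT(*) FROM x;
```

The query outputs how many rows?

Base: cat_id=1 (Card) at d 0.
Iteration 1: rows with parent in {1} -> Biology (id 2, d 1), Rock (id 3, d 1), NonFiction (id 4, d 1).
Iteration 2: rows with parent in {2,3,4} -> Mystery (id 5, d 2), Sports (id 6, d 2), Horror (id 7, d 2), Drama (id 8, d 2), Toys (id 9, d 2).
Iteration 3: d < 2 fails for all current rows; recursion stops.
Total rows emitted: 9.

9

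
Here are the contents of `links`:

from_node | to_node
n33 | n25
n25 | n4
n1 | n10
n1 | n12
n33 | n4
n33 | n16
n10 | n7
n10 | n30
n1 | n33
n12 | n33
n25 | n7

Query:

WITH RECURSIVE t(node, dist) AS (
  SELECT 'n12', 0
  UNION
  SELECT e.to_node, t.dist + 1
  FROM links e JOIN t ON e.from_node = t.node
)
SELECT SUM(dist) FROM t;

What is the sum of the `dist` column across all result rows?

13

Base: (n12, dist=0).
Iteration 1: edges from {n12} -> (n33, dist=1).
Iteration 2: edges from {n33} -> (n16, dist=2), (n25, dist=2), (n4, dist=2).
Iteration 3: edges from {n16,n25,n4} -> (n4, dist=3), (n7, dist=3).
Iteration 4: no outgoing edges from {n4,n7}; recursion stops.
SUM(dist) = 0 + 1 + 2 + 2 + 2 + 3 + 3 = 13.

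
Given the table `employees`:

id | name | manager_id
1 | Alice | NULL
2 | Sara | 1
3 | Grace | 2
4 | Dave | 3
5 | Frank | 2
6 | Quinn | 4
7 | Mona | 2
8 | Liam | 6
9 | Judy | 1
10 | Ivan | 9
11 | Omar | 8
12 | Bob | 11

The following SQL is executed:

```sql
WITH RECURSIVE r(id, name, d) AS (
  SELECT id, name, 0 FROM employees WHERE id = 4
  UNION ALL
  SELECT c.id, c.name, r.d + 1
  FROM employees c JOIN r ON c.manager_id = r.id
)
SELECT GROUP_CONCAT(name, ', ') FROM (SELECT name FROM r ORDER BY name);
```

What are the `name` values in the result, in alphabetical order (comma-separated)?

Base: id=4 (Dave) at d 0.
Iteration 1: rows with manager_id in {4} -> Quinn (id 6, d 1).
Iteration 2: rows with manager_id in {6} -> Liam (id 8, d 2).
Iteration 3: rows with manager_id in {8} -> Omar (id 11, d 3).
Iteration 4: rows with manager_id in {11} -> Bob (id 12, d 4).
Iteration 5: no rows with manager_id in {12}; recursion stops.

Bob, Dave, Liam, Omar, Quinn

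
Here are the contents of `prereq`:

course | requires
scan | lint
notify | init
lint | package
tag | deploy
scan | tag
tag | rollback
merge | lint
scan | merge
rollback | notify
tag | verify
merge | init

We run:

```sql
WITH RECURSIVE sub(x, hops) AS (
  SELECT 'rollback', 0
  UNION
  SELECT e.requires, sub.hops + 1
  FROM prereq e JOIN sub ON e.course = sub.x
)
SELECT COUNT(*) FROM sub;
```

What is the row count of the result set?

Base: (rollback, hops=0).
Iteration 1: edges from {rollback} -> (notify, hops=1).
Iteration 2: edges from {notify} -> (init, hops=2).
Iteration 3: no outgoing edges from {init}; recursion stops.
Total rows emitted: 3.

3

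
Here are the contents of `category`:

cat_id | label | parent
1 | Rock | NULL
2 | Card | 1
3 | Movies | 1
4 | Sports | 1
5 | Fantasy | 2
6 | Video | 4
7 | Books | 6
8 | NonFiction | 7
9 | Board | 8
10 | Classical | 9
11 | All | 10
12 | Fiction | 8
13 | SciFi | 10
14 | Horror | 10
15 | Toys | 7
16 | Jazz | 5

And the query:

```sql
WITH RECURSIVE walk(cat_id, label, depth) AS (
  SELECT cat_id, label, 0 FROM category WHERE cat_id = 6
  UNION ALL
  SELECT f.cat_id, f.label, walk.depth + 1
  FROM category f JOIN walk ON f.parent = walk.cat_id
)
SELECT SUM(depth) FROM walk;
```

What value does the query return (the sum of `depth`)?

30

Base: cat_id=6 (Video) at depth 0.
Iteration 1: rows with parent in {6} -> Books (id 7, depth 1).
Iteration 2: rows with parent in {7} -> NonFiction (id 8, depth 2), Toys (id 15, depth 2).
Iteration 3: rows with parent in {8,15} -> Board (id 9, depth 3), Fiction (id 12, depth 3).
Iteration 4: rows with parent in {9,12} -> Classical (id 10, depth 4).
Iteration 5: rows with parent in {10} -> All (id 11, depth 5), SciFi (id 13, depth 5), Horror (id 14, depth 5).
Iteration 6: no rows with parent in {11,13,14}; recursion stops.
SUM(depth) = 0 + 1 + 2 + 2 + 3 + 3 + 4 + 5 + 5 + 5 = 30.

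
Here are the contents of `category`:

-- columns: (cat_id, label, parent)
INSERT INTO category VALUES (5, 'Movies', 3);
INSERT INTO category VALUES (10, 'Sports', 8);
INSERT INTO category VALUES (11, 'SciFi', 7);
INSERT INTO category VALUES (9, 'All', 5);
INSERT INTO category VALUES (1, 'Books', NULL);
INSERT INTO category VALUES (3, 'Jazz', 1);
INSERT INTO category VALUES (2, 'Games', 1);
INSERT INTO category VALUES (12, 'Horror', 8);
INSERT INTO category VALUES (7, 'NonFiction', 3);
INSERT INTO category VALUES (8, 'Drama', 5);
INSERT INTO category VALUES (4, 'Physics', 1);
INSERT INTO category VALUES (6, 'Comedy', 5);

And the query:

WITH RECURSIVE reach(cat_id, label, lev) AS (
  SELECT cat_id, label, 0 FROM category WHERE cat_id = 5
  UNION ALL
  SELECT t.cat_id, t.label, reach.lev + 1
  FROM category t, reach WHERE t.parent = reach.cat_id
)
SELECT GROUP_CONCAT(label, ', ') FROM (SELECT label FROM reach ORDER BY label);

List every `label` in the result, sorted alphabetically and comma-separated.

Base: cat_id=5 (Movies) at lev 0.
Iteration 1: rows with parent in {5} -> Comedy (id 6, lev 1), Drama (id 8, lev 1), All (id 9, lev 1).
Iteration 2: rows with parent in {6,8,9} -> Sports (id 10, lev 2), Horror (id 12, lev 2).
Iteration 3: no rows with parent in {10,12}; recursion stops.

All, Comedy, Drama, Horror, Movies, Sports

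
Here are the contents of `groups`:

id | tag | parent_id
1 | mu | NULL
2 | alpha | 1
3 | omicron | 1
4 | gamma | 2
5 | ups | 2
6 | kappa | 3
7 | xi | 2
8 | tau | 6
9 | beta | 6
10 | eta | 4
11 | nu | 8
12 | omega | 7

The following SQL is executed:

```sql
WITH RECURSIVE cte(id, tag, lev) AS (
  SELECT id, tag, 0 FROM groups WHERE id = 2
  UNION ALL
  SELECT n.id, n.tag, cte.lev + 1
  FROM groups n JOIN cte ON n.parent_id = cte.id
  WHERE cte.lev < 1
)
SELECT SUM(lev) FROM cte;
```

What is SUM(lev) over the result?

Base: id=2 (alpha) at lev 0.
Iteration 1: rows with parent_id in {2} -> gamma (id 4, lev 1), ups (id 5, lev 1), xi (id 7, lev 1).
Iteration 2: lev < 1 fails for all current rows; recursion stops.
SUM(lev) = 0 + 1 + 1 + 1 = 3.

3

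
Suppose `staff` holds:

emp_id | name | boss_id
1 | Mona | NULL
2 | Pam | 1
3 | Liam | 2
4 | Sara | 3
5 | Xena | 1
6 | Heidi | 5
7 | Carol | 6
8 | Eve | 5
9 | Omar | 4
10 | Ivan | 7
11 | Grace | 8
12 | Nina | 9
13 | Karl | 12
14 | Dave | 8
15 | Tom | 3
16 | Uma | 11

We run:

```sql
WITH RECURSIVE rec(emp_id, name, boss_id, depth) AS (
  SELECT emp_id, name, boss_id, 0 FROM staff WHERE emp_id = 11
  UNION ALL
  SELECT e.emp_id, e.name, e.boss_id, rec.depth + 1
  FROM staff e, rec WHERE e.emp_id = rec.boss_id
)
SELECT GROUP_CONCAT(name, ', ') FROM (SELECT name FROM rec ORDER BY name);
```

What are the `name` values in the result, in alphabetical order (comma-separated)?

Base: emp_id=11 (Grace), boss_id=8, depth 0.
Iteration 1: join on emp_id=8 -> Eve (id 8, boss_id=5, depth 1).
Iteration 2: join on emp_id=5 -> Xena (id 5, boss_id=1, depth 2).
Iteration 3: join on emp_id=1 -> Mona (id 1, boss_id=NULL, depth 3).
Iteration 4: boss_id is NULL; no match; recursion stops.

Eve, Grace, Mona, Xena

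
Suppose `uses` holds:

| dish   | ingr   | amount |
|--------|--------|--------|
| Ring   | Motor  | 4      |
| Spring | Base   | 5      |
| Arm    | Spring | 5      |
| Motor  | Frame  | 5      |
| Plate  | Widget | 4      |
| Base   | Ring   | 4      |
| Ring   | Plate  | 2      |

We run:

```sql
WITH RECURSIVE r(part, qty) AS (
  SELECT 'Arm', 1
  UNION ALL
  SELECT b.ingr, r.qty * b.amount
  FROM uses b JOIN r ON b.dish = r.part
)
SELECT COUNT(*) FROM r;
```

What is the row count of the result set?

8

Base: (Arm, qty=1).
Iteration 1: components of {Arm} -> Spring = 1*5 = 5.
Iteration 2: components of {Spring} -> Base = 5*5 = 25.
Iteration 3: components of {Base} -> Ring = 25*4 = 100.
Iteration 4: components of {Ring} -> Motor = 100*4 = 400, Plate = 100*2 = 200.
Iteration 5: components of {Motor,Plate} -> Frame = 400*5 = 2000, Widget = 200*4 = 800.
Iteration 6: no further components; recursion stops.
Total rows emitted: 8.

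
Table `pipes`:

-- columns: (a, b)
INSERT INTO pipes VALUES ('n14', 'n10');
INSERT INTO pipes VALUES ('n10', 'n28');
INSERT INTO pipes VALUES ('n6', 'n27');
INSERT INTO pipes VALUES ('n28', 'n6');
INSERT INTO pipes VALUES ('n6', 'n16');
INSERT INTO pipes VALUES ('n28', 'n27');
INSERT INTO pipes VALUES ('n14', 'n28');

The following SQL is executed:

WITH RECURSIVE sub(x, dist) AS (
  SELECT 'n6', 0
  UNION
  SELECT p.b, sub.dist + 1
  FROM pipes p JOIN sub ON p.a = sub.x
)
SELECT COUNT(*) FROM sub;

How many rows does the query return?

Base: (n6, dist=0).
Iteration 1: edges from {n6} -> (n16, dist=1), (n27, dist=1).
Iteration 2: no outgoing edges from {n16,n27}; recursion stops.
Total rows emitted: 3.

3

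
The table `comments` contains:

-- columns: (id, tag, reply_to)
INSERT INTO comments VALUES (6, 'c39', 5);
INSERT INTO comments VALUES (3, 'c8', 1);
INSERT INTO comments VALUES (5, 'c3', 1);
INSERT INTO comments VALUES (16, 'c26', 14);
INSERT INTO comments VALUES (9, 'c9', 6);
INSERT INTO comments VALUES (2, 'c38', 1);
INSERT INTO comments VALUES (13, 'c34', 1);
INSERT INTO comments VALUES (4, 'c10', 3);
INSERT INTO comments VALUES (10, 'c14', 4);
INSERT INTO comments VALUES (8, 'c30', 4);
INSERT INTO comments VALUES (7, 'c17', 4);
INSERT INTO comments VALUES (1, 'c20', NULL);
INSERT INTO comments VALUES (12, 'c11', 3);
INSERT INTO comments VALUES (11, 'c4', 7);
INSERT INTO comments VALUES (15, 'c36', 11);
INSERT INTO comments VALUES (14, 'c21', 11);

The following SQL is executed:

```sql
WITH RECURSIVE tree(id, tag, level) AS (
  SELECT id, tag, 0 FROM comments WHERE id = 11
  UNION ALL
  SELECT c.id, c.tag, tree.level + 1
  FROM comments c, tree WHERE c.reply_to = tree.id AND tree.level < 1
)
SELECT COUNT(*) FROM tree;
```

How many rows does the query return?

3

Base: id=11 (c4) at level 0.
Iteration 1: rows with reply_to in {11} -> c21 (id 14, level 1), c36 (id 15, level 1).
Iteration 2: level < 1 fails for all current rows; recursion stops.
Total rows emitted: 3.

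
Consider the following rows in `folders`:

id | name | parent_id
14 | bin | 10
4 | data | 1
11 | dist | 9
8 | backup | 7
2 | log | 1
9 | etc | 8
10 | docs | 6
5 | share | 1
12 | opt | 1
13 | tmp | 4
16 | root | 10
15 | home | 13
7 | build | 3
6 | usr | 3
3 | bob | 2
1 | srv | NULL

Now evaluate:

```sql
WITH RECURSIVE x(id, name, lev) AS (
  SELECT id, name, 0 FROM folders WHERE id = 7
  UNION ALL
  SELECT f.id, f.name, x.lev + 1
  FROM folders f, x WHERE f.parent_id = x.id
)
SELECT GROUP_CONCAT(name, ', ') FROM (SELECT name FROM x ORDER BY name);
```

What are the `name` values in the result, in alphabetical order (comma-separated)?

Base: id=7 (build) at lev 0.
Iteration 1: rows with parent_id in {7} -> backup (id 8, lev 1).
Iteration 2: rows with parent_id in {8} -> etc (id 9, lev 2).
Iteration 3: rows with parent_id in {9} -> dist (id 11, lev 3).
Iteration 4: no rows with parent_id in {11}; recursion stops.

backup, build, dist, etc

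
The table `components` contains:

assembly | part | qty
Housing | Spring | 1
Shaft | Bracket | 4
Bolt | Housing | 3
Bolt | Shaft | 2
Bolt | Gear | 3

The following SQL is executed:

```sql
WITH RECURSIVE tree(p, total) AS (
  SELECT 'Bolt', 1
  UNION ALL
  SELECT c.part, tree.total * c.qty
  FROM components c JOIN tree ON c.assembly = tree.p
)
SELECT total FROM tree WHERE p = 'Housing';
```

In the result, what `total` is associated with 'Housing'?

3

Base: (Bolt, total=1).
Iteration 1: components of {Bolt} -> Gear = 1*3 = 3, Housing = 1*3 = 3, Shaft = 1*2 = 2.
Iteration 2: components of {Gear,Housing,Shaft} -> Bracket = 2*4 = 8, Spring = 3*1 = 3.
Iteration 3: no further components; recursion stops.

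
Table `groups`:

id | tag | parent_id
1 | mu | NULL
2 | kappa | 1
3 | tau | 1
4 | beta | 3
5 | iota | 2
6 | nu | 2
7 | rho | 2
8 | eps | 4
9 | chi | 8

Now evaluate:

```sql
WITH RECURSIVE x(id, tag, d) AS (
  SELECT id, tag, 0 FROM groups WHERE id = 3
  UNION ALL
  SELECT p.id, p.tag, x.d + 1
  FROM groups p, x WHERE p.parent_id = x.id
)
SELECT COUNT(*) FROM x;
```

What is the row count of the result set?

Base: id=3 (tau) at d 0.
Iteration 1: rows with parent_id in {3} -> beta (id 4, d 1).
Iteration 2: rows with parent_id in {4} -> eps (id 8, d 2).
Iteration 3: rows with parent_id in {8} -> chi (id 9, d 3).
Iteration 4: no rows with parent_id in {9}; recursion stops.
Total rows emitted: 4.

4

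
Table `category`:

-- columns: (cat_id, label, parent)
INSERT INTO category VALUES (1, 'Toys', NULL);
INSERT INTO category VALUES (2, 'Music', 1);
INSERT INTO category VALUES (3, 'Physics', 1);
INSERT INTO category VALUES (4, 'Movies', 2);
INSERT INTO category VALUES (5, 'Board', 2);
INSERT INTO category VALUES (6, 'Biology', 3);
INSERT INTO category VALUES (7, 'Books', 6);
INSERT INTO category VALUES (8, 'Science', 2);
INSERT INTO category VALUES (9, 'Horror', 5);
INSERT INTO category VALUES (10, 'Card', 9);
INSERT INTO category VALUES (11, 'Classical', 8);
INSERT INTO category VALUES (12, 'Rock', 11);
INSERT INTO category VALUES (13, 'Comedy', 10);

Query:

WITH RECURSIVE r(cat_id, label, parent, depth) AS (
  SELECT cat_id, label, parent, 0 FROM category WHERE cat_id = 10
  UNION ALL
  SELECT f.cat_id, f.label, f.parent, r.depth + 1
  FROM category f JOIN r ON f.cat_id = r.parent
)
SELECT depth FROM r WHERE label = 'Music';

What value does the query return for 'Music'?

Base: cat_id=10 (Card), parent=9, depth 0.
Iteration 1: join on cat_id=9 -> Horror (id 9, parent=5, depth 1).
Iteration 2: join on cat_id=5 -> Board (id 5, parent=2, depth 2).
Iteration 3: join on cat_id=2 -> Music (id 2, parent=1, depth 3).
Iteration 4: join on cat_id=1 -> Toys (id 1, parent=NULL, depth 4).
Iteration 5: parent is NULL; no match; recursion stops.

3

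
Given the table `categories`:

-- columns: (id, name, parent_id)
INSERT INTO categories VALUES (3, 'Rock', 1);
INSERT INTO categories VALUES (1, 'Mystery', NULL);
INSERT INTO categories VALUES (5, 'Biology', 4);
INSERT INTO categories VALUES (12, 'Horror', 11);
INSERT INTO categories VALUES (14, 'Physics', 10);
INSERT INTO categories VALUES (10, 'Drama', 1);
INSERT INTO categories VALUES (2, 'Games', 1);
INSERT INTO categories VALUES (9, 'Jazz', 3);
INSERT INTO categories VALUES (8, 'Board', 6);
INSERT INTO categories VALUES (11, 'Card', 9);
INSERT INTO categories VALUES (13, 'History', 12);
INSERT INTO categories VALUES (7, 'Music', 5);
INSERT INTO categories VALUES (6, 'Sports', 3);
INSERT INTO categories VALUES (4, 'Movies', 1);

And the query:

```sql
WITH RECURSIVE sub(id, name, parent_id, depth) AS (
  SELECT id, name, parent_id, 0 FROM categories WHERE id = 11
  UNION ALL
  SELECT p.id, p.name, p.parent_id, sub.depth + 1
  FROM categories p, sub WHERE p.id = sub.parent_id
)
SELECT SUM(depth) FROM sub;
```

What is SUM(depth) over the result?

6

Base: id=11 (Card), parent_id=9, depth 0.
Iteration 1: join on id=9 -> Jazz (id 9, parent_id=3, depth 1).
Iteration 2: join on id=3 -> Rock (id 3, parent_id=1, depth 2).
Iteration 3: join on id=1 -> Mystery (id 1, parent_id=NULL, depth 3).
Iteration 4: parent_id is NULL; no match; recursion stops.
SUM(depth) = 0 + 1 + 2 + 3 = 6.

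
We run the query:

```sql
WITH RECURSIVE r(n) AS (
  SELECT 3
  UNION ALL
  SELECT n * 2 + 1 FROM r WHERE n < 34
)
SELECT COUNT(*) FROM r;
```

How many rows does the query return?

Base: n=3.
Iteration 1: 3 < 34 holds -> n = 3 * 2 + 1 = 7.
Iteration 2: 7 < 34 holds -> n = 7 * 2 + 1 = 15.
Iteration 3: 15 < 34 holds -> n = 15 * 2 + 1 = 31.
Iteration 4: 31 < 34 holds -> n = 31 * 2 + 1 = 63.
Iteration 5: 63 < 34 fails; recursion stops.
Total rows emitted: 5.

5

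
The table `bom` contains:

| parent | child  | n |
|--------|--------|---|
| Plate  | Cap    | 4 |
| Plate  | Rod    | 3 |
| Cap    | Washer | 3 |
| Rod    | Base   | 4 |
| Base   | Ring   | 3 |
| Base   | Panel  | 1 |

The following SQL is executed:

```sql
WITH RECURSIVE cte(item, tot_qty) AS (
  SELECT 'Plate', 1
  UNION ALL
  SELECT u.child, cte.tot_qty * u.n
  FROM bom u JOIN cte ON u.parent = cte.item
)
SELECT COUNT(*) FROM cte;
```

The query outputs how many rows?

7

Base: (Plate, tot_qty=1).
Iteration 1: components of {Plate} -> Cap = 1*4 = 4, Rod = 1*3 = 3.
Iteration 2: components of {Cap,Rod} -> Base = 3*4 = 12, Washer = 4*3 = 12.
Iteration 3: components of {Base,Washer} -> Panel = 12*1 = 12, Ring = 12*3 = 36.
Iteration 4: no further components; recursion stops.
Total rows emitted: 7.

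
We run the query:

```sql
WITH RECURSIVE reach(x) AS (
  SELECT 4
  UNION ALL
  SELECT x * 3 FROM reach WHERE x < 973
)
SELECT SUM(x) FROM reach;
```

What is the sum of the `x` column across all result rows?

Base: x=4.
Iteration 1: 4 < 973 holds -> x = 4 * 3 = 12.
Iteration 2: 12 < 973 holds -> x = 12 * 3 = 36.
Iteration 3: 36 < 973 holds -> x = 36 * 3 = 108.
Iteration 4: 108 < 973 holds -> x = 108 * 3 = 324.
Iteration 5: 324 < 973 holds -> x = 324 * 3 = 972.
Iteration 6: 972 < 973 holds -> x = 972 * 3 = 2916.
Iteration 7: 2916 < 973 fails; recursion stops.
SUM(x) = 4 + 12 + 36 + 108 + 324 + 972 + 2916 = 4372.

4372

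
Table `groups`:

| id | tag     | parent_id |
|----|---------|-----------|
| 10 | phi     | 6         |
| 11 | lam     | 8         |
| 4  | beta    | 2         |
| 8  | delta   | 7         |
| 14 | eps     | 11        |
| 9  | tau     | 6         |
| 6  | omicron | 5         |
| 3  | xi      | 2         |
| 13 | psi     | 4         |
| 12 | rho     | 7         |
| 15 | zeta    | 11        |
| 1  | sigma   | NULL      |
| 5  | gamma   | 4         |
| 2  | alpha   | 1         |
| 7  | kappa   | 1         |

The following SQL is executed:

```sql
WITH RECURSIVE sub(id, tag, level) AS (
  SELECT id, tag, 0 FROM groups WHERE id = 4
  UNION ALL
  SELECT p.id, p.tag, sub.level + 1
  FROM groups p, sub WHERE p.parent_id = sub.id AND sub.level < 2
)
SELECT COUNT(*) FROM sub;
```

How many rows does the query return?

4

Base: id=4 (beta) at level 0.
Iteration 1: rows with parent_id in {4} -> gamma (id 5, level 1), psi (id 13, level 1).
Iteration 2: rows with parent_id in {5,13} -> omicron (id 6, level 2).
Iteration 3: level < 2 fails for all current rows; recursion stops.
Total rows emitted: 4.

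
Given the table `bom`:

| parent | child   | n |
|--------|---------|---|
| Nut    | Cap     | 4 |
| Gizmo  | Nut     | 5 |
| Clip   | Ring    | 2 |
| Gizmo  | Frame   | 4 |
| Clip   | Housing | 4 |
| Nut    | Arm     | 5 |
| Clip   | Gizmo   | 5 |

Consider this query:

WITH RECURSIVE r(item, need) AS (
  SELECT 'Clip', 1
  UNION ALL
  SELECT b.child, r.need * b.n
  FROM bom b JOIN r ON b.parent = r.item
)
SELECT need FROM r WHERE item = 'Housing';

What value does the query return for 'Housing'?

Base: (Clip, need=1).
Iteration 1: components of {Clip} -> Gizmo = 1*5 = 5, Housing = 1*4 = 4, Ring = 1*2 = 2.
Iteration 2: components of {Gizmo,Housing,Ring} -> Frame = 5*4 = 20, Nut = 5*5 = 25.
Iteration 3: components of {Frame,Nut} -> Arm = 25*5 = 125, Cap = 25*4 = 100.
Iteration 4: no further components; recursion stops.

4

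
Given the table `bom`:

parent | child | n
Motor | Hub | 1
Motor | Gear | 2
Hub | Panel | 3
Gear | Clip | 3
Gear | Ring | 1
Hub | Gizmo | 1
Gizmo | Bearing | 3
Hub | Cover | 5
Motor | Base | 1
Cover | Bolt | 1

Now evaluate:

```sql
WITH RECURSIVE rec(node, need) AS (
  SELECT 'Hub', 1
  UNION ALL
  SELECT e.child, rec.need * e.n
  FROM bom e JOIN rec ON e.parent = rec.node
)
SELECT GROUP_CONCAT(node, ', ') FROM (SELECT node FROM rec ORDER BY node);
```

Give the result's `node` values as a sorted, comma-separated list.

Base: (Hub, need=1).
Iteration 1: components of {Hub} -> Cover = 1*5 = 5, Gizmo = 1*1 = 1, Panel = 1*3 = 3.
Iteration 2: components of {Cover,Gizmo,Panel} -> Bearing = 1*3 = 3, Bolt = 5*1 = 5.
Iteration 3: no further components; recursion stops.

Bearing, Bolt, Cover, Gizmo, Hub, Panel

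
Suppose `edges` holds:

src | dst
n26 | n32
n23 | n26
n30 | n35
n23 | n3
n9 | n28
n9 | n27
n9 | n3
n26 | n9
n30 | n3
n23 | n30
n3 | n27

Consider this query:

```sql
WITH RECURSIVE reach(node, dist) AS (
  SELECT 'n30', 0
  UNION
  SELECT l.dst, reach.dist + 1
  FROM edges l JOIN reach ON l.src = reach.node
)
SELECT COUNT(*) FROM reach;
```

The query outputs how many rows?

Base: (n30, dist=0).
Iteration 1: edges from {n30} -> (n3, dist=1), (n35, dist=1).
Iteration 2: edges from {n3,n35} -> (n27, dist=2).
Iteration 3: no outgoing edges from {n27}; recursion stops.
Total rows emitted: 4.

4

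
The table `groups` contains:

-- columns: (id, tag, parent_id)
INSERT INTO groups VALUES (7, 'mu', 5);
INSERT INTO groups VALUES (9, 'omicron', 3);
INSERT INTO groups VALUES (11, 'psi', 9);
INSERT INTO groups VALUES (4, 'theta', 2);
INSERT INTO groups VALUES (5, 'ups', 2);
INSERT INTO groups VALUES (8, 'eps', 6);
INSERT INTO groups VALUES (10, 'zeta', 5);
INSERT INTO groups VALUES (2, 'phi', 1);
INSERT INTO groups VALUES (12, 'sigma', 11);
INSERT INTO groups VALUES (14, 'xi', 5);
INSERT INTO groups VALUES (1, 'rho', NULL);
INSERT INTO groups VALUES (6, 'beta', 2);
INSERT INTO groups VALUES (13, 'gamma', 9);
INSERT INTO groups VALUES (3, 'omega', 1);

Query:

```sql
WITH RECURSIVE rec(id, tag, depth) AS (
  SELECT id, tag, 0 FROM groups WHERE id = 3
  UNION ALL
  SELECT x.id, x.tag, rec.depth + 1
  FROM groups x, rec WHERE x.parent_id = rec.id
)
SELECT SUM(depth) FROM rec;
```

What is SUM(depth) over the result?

Base: id=3 (omega) at depth 0.
Iteration 1: rows with parent_id in {3} -> omicron (id 9, depth 1).
Iteration 2: rows with parent_id in {9} -> psi (id 11, depth 2), gamma (id 13, depth 2).
Iteration 3: rows with parent_id in {11,13} -> sigma (id 12, depth 3).
Iteration 4: no rows with parent_id in {12}; recursion stops.
SUM(depth) = 0 + 1 + 2 + 2 + 3 = 8.

8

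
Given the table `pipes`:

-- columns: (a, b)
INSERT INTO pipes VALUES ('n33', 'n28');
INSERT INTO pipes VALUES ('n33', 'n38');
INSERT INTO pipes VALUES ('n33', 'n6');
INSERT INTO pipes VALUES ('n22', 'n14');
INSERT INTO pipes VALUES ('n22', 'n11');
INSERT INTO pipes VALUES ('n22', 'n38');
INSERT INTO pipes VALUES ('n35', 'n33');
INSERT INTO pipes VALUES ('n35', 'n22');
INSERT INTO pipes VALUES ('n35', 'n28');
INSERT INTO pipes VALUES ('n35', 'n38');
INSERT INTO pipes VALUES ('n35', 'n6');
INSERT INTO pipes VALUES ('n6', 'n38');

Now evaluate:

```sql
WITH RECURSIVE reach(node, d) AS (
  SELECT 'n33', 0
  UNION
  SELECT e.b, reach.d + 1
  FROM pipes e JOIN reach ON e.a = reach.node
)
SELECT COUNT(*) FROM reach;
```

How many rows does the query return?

Base: (n33, d=0).
Iteration 1: edges from {n33} -> (n28, d=1), (n38, d=1), (n6, d=1).
Iteration 2: edges from {n28,n38,n6} -> (n38, d=2).
Iteration 3: no outgoing edges from {n38}; recursion stops.
Total rows emitted: 5.

5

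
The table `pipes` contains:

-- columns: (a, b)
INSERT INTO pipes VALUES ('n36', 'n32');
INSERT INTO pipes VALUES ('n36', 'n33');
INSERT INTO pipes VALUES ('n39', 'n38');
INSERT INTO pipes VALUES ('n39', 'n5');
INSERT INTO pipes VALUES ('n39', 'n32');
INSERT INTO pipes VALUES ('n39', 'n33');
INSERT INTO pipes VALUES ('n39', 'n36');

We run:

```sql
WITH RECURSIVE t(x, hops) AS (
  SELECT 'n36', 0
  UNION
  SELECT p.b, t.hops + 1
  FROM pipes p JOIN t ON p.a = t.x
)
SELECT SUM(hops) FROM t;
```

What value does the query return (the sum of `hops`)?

2

Base: (n36, hops=0).
Iteration 1: edges from {n36} -> (n32, hops=1), (n33, hops=1).
Iteration 2: no outgoing edges from {n32,n33}; recursion stops.
SUM(hops) = 0 + 1 + 1 = 2.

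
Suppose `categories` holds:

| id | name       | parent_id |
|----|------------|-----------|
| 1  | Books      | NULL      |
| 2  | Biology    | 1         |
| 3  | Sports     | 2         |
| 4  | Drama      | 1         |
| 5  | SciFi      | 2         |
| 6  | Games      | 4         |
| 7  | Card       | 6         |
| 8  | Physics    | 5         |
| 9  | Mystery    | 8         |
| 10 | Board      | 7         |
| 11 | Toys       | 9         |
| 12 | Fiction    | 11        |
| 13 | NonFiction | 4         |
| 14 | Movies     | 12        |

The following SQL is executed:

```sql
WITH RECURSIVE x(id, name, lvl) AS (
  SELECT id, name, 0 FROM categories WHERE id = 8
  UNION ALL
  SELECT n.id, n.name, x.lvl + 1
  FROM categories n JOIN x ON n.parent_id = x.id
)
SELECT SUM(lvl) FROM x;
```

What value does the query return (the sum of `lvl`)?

Base: id=8 (Physics) at lvl 0.
Iteration 1: rows with parent_id in {8} -> Mystery (id 9, lvl 1).
Iteration 2: rows with parent_id in {9} -> Toys (id 11, lvl 2).
Iteration 3: rows with parent_id in {11} -> Fiction (id 12, lvl 3).
Iteration 4: rows with parent_id in {12} -> Movies (id 14, lvl 4).
Iteration 5: no rows with parent_id in {14}; recursion stops.
SUM(lvl) = 0 + 1 + 2 + 3 + 4 = 10.

10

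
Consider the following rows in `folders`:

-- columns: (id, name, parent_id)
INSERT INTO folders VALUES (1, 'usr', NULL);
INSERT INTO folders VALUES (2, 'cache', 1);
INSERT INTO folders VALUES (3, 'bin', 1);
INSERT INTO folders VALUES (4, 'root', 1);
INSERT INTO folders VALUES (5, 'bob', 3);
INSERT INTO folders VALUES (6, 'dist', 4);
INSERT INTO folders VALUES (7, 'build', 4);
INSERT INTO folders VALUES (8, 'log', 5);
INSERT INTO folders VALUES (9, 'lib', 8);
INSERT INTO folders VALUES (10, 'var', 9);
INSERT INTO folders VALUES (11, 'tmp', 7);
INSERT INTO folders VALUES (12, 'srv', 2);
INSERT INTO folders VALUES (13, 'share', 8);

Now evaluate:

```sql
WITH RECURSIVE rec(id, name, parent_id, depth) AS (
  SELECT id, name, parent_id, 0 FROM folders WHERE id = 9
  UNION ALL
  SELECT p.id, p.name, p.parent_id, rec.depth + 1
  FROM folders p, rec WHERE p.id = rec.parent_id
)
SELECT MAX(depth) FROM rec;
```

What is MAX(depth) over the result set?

Base: id=9 (lib), parent_id=8, depth 0.
Iteration 1: join on id=8 -> log (id 8, parent_id=5, depth 1).
Iteration 2: join on id=5 -> bob (id 5, parent_id=3, depth 2).
Iteration 3: join on id=3 -> bin (id 3, parent_id=1, depth 3).
Iteration 4: join on id=1 -> usr (id 1, parent_id=NULL, depth 4).
Iteration 5: parent_id is NULL; no match; recursion stops.
depth values: 0, 1, 2, 3, 4; the maximum is 4.

4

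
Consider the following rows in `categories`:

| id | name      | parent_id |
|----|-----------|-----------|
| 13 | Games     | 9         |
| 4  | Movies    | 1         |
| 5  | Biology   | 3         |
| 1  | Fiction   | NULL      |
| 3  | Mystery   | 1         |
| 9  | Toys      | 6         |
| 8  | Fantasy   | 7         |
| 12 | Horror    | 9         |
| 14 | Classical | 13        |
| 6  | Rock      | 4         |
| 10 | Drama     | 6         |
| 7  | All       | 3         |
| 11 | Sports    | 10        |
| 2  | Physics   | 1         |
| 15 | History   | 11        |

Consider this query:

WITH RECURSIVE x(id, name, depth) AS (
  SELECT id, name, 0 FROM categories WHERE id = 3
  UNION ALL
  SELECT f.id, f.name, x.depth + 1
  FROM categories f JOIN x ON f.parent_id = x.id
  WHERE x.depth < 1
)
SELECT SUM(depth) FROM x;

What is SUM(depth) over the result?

Base: id=3 (Mystery) at depth 0.
Iteration 1: rows with parent_id in {3} -> Biology (id 5, depth 1), All (id 7, depth 1).
Iteration 2: depth < 1 fails for all current rows; recursion stops.
SUM(depth) = 0 + 1 + 1 = 2.

2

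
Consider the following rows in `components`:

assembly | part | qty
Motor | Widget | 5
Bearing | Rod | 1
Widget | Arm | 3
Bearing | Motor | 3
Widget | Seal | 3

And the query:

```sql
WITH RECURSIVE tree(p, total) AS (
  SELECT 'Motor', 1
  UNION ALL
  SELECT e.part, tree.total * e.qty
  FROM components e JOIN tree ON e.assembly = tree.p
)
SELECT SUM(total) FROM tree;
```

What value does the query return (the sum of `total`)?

36

Base: (Motor, total=1).
Iteration 1: components of {Motor} -> Widget = 1*5 = 5.
Iteration 2: components of {Widget} -> Arm = 5*3 = 15, Seal = 5*3 = 15.
Iteration 3: no further components; recursion stops.
SUM(total) = 1 + 5 + 15 + 15 = 36.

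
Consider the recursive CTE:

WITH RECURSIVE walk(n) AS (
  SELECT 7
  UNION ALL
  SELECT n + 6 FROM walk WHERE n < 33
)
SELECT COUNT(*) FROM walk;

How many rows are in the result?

6

Base: n=7.
Iteration 1: 7 < 33 holds -> n = 7 + 6 = 13.
Iteration 2: 13 < 33 holds -> n = 13 + 6 = 19.
Iteration 3: 19 < 33 holds -> n = 19 + 6 = 25.
Iteration 4: 25 < 33 holds -> n = 25 + 6 = 31.
Iteration 5: 31 < 33 holds -> n = 31 + 6 = 37.
Iteration 6: 37 < 33 fails; recursion stops.
Total rows emitted: 6.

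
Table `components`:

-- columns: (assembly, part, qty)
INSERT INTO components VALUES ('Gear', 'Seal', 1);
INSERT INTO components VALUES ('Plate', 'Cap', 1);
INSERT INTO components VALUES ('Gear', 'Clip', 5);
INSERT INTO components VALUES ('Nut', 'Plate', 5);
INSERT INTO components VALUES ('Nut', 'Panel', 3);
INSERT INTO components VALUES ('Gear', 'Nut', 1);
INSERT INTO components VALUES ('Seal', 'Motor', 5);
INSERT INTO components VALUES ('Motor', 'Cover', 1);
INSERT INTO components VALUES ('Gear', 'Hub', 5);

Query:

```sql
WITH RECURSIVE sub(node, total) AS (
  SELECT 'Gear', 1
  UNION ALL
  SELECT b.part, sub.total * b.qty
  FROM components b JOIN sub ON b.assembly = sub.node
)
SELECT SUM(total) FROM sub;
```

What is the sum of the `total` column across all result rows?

Base: (Gear, total=1).
Iteration 1: components of {Gear} -> Clip = 1*5 = 5, Hub = 1*5 = 5, Nut = 1*1 = 1, Seal = 1*1 = 1.
Iteration 2: components of {Clip,Hub,Nut,Seal} -> Motor = 1*5 = 5, Panel = 1*3 = 3, Plate = 1*5 = 5.
Iteration 3: components of {Motor,Panel,Plate} -> Cap = 5*1 = 5, Cover = 5*1 = 5.
Iteration 4: no further components; recursion stops.
SUM(total) = 1 + 5 + 5 + 1 + 1 + 5 + 3 + 5 + 5 + 5 = 36.

36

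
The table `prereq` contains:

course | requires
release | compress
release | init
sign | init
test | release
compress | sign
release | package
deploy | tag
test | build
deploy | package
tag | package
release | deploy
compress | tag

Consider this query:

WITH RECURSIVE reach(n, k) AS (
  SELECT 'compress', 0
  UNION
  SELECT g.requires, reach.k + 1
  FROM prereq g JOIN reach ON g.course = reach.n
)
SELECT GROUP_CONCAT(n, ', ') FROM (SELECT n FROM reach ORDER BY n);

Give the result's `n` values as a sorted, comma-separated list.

Base: (compress, k=0).
Iteration 1: edges from {compress} -> (sign, k=1), (tag, k=1).
Iteration 2: edges from {sign,tag} -> (init, k=2), (package, k=2).
Iteration 3: no outgoing edges from {init,package}; recursion stops.

compress, init, package, sign, tag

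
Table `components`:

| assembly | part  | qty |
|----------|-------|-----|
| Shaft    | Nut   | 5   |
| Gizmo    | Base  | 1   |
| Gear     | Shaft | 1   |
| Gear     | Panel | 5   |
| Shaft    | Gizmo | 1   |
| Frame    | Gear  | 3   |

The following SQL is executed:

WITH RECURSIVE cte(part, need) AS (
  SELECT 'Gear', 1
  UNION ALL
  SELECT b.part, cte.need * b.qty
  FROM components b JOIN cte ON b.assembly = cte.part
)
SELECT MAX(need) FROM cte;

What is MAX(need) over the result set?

5

Base: (Gear, need=1).
Iteration 1: components of {Gear} -> Panel = 1*5 = 5, Shaft = 1*1 = 1.
Iteration 2: components of {Panel,Shaft} -> Gizmo = 1*1 = 1, Nut = 1*5 = 5.
Iteration 3: components of {Gizmo,Nut} -> Base = 1*1 = 1.
Iteration 4: no further components; recursion stops.
need values: 1, 1, 5, 1, 5, 1; the maximum is 5.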